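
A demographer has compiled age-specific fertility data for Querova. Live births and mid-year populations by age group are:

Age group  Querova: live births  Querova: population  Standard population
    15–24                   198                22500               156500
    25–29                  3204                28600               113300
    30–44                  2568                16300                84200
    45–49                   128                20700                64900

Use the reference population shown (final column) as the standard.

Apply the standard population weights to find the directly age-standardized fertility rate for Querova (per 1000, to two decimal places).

Age-specific rates per 1000 for Querova: 8.800, 112.028, 157.546, 6.184.
Standard total = 418900; weights = 0.3736, 0.2705, 0.2010, 0.1549.
Standardized rate: 0.3736×8.800 + 0.2705×112.028 + 0.2010×157.546 + 0.1549×6.184 = 66.2131 per 1000.

66.21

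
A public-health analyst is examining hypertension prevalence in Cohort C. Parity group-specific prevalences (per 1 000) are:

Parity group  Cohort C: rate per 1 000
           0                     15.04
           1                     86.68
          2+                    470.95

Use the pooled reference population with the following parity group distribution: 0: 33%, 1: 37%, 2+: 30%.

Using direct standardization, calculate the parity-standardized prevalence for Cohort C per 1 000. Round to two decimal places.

Standard weights: 0.33, 0.37, 0.30.
Standardized rate: 0.3300×15.04 + 0.3700×86.68 + 0.3000×470.95 = 178.3198 per 1 000.

178.32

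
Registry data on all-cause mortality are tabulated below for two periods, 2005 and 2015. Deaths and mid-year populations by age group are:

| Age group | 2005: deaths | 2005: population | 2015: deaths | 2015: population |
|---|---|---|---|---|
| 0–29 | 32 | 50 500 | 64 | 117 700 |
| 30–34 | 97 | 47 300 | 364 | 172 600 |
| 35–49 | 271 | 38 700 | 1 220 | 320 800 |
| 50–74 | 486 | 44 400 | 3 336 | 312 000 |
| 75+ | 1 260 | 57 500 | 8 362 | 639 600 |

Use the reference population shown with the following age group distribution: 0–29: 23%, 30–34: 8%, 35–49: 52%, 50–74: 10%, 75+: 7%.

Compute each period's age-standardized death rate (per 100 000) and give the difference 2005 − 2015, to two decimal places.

232.39

Age-specific rates per 100 000 for 2005: 63.37, 205.07, 700.26, 1094.59, 2191.30.
For 2015: 54.38, 210.89, 380.30, 1069.23, 1307.38.
Standard weights: 0.23, 0.08, 0.52, 0.10, 0.07.
2005: 0.2300×63.37 + 0.0800×205.07 + 0.5200×700.26 + 0.1000×1094.59 + 0.0700×2191.30 = 657.9653 per 100 000.
2015: 0.2300×54.38 + 0.0800×210.89 + 0.5200×380.30 + 0.1000×1069.23 + 0.0700×1307.38 = 425.5730 per 100 000.
Difference = 657.9653 − 425.5730 = 232.3923.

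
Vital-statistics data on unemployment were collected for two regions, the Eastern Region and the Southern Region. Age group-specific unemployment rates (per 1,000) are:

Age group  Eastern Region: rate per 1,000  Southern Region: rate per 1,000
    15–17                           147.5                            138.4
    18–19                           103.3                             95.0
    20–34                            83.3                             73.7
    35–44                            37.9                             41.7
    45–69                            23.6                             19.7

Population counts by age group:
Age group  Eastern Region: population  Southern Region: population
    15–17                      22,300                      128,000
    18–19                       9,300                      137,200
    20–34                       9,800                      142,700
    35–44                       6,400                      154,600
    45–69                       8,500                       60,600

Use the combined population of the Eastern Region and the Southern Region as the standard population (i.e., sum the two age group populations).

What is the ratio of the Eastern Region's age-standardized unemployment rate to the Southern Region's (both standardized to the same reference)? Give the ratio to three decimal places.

Combined standard total = 679,400; weights = 0.2212, 0.2156, 0.2245, 0.2370, 0.1017.
The Eastern Region: 0.2212×147.5 + 0.2156×103.3 + 0.2245×83.3 + 0.2370×37.9 + 0.1017×23.6 = 84.9847 per 1,000.
The Southern Region: 0.2212×138.4 + 0.2156×95.0 + 0.2245×73.7 + 0.2370×41.7 + 0.1017×19.7 = 79.5308 per 1,000.
Ratio = 84.9847 ÷ 79.5308 = 1.06858.

1.069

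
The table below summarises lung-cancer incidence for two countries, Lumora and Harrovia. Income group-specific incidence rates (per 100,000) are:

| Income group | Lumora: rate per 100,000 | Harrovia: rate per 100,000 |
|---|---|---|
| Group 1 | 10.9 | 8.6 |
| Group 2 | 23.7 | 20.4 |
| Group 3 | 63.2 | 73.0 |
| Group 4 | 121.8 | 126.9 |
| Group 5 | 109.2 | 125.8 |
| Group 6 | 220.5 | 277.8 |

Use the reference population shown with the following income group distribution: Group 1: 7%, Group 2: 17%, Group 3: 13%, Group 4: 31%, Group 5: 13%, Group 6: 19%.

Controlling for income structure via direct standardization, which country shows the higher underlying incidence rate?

Standard weights: 0.07, 0.17, 0.13, 0.31, 0.13, 0.19.
Lumora: 0.0700×10.9 + 0.1700×23.7 + 0.1300×63.2 + 0.3100×121.8 + 0.1300×109.2 + 0.1900×220.5 = 106.8570 per 100,000.
Harrovia: 0.0700×8.6 + 0.1700×20.4 + 0.1300×73.0 + 0.3100×126.9 + 0.1300×125.8 + 0.1900×277.8 = 122.0350 per 100,000.

Harrovia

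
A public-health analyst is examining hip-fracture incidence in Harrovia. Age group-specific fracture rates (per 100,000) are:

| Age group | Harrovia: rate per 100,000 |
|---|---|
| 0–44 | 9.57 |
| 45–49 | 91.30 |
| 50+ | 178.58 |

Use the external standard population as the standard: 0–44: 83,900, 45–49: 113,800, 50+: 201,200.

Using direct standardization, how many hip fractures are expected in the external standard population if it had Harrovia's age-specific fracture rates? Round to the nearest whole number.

Expected hip fractures = Σ (standard pop × age-specific rate ÷ 100,000)
= 83,900×9.57/100,000 + 113,800×91.30/100,000 + 201,200×178.58/100,000
= 8.03 + 103.90 + 359.30 = 471.23.

471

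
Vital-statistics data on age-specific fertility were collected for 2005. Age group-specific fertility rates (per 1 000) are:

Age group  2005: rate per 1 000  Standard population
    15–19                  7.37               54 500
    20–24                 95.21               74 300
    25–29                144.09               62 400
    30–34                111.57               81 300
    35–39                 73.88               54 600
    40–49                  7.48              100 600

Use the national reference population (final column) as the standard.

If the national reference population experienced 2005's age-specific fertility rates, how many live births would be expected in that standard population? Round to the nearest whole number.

Expected live births = Σ (standard pop × age-specific rate ÷ 1 000)
= 54 500×7.37/1 000 + 74 300×95.21/1 000 + 62 400×144.09/1 000 + 81 300×111.57/1 000 + 54 600×73.88/1 000 + 100 600×7.48/1 000
= 401.67 + 7074.10 + 8991.22 + 9070.64 + 4033.85 + 752.49 = 30323.96.

30324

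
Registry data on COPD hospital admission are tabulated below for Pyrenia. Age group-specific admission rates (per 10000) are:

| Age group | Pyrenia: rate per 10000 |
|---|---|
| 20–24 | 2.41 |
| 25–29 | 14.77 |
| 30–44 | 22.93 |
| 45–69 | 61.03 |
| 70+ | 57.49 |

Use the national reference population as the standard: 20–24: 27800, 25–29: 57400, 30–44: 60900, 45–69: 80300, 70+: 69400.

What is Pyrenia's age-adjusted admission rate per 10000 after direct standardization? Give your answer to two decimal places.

37.87

Standard total = 295800; weights = 0.0940, 0.1941, 0.2059, 0.2715, 0.2346.
Standardized rate: 0.0940×2.41 + 0.1941×14.77 + 0.2059×22.93 + 0.2715×61.03 + 0.2346×57.49 = 37.8693 per 10000.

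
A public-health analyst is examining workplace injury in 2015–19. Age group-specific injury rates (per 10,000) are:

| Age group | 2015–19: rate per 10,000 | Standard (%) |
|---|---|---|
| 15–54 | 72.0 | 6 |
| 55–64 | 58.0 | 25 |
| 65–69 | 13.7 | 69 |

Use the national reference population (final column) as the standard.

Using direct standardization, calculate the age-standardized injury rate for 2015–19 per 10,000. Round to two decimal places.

Standard weights: 0.06, 0.25, 0.69.
Standardized rate: 0.0600×72.0 + 0.2500×58.0 + 0.6900×13.7 = 28.2730 per 10,000.

28.27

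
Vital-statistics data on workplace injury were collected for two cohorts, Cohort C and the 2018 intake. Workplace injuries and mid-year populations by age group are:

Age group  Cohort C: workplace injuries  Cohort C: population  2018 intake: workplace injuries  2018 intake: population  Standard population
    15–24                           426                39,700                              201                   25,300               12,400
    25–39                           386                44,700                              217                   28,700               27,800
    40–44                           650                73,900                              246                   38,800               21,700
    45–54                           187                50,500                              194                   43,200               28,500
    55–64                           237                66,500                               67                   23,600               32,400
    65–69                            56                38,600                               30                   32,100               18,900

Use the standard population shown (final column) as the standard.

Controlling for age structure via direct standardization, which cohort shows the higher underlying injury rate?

Cohort C

Age-specific rates per 10,000 for Cohort C: 107.30, 86.35, 87.96, 37.03, 35.64, 14.51.
For the 2018 intake: 79.45, 75.61, 63.40, 44.91, 28.39, 9.35.
Standard total = 141,700; weights = 0.0875, 0.1962, 0.1531, 0.2011, 0.2287, 0.1334.
Cohort C: 0.0875×107.30 + 0.1962×86.35 + 0.1531×87.96 + 0.2011×37.03 + 0.2287×35.64 + 0.1334×14.51 = 57.3332 per 10,000.
The 2018 intake: 0.0875×79.45 + 0.1962×75.61 + 0.1531×63.40 + 0.2011×44.91 + 0.2287×28.39 + 0.1334×9.35 = 48.2656 per 10,000.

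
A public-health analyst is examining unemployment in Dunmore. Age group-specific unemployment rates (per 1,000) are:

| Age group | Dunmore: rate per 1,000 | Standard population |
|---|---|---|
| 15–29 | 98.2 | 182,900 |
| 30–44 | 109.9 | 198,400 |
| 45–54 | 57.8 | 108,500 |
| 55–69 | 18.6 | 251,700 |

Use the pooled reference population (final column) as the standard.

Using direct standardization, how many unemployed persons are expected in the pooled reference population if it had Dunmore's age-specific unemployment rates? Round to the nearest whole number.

Expected unemployed persons = Σ (standard pop × age-specific rate ÷ 1,000)
= 182,900×98.2/1,000 + 198,400×109.9/1,000 + 108,500×57.8/1,000 + 251,700×18.6/1,000
= 17960.78 + 21804.16 + 6271.30 + 4681.62 = 50717.86.

50718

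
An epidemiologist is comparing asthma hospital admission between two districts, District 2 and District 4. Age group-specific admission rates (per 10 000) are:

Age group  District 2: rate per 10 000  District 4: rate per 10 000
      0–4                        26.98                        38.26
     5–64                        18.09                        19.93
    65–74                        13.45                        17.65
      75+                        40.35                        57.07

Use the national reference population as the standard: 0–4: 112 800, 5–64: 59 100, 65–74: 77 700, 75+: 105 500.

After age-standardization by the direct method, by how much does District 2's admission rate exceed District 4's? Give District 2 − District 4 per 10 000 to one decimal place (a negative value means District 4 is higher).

Standard total = 355 100; weights = 0.3177, 0.1664, 0.2188, 0.2971.
District 2: 0.3177×26.98 + 0.1664×18.09 + 0.2188×13.45 + 0.2971×40.35 = 26.5121 per 10 000.
District 4: 0.3177×38.26 + 0.1664×19.93 + 0.2188×17.65 + 0.2971×57.07 = 36.2880 per 10 000.
Difference = 26.5121 − 36.2880 = -9.7759.

-9.8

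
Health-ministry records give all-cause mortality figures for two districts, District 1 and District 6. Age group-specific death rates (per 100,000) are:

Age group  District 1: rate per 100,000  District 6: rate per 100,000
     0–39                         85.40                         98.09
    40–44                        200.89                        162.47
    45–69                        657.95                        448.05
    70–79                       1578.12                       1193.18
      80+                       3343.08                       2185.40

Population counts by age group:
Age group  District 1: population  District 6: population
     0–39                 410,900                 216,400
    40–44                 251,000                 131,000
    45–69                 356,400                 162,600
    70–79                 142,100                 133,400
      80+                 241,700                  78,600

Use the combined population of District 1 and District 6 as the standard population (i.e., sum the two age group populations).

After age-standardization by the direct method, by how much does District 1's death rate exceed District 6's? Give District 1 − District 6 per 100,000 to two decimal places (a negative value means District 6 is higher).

Combined standard total = 2,124,100; weights = 0.2953, 0.1798, 0.2443, 0.1297, 0.1508.
District 1: 0.2953×85.40 + 0.1798×200.89 + 0.2443×657.95 + 0.1297×1578.12 + 0.1508×3343.08 = 930.9110 per 100,000.
District 6: 0.2953×98.09 + 0.1798×162.47 + 0.2443×448.05 + 0.1297×1193.18 + 0.1508×2185.40 = 651.9646 per 100,000.
Difference = 930.9110 − 651.9646 = 278.9464.

278.95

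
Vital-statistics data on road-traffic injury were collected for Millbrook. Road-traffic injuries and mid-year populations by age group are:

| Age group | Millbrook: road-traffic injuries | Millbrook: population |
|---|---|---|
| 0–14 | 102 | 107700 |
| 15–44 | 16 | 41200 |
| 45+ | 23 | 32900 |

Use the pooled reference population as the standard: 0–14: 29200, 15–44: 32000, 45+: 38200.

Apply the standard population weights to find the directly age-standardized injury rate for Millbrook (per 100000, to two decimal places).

67.19

Age-specific rates per 100000 for Millbrook: 94.71, 38.83, 69.91.
Standard total = 99400; weights = 0.2938, 0.3219, 0.3843.
Standardized rate: 0.2938×94.71 + 0.3219×38.83 + 0.3843×69.91 = 67.1901 per 100000.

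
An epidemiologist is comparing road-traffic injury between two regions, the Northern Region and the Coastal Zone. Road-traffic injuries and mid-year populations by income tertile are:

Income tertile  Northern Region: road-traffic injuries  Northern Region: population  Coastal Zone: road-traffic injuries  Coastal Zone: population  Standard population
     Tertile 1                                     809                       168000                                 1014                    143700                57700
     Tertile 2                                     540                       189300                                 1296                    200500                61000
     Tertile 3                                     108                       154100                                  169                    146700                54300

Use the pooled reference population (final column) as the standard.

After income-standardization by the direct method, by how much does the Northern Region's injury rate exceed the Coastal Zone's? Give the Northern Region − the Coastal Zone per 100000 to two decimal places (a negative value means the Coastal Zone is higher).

Income-specific rates per 100000 for the Northern Region: 481.55, 285.26, 70.08.
For the Coastal Zone: 705.64, 646.38, 115.20.
Standard total = 173000; weights = 0.3335, 0.3526, 0.3139.
The Northern Region: 0.3335×481.55 + 0.3526×285.26 + 0.3139×70.08 = 283.1898 per 100000.
The Coastal Zone: 0.3335×705.64 + 0.3526×646.38 + 0.3139×115.20 = 499.4225 per 100000.
Difference = 283.1898 − 499.4225 = -216.2327.

-216.23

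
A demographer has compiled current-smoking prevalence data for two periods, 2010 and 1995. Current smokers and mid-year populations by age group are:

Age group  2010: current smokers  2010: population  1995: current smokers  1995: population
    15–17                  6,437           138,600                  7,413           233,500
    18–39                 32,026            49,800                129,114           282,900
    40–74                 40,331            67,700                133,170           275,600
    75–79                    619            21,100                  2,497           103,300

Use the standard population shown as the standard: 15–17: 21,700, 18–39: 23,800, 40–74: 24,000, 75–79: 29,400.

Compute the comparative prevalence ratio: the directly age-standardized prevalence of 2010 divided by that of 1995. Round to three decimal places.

1.319

Age-specific rates per 1,000 for 2010: 46.443, 643.092, 595.731, 29.336.
For 1995: 31.747, 456.394, 483.200, 24.172.
Standard total = 98,900; weights = 0.2194, 0.2406, 0.2427, 0.2973.
2010: 0.2194×46.443 + 0.2406×643.092 + 0.2427×595.731 + 0.2973×29.336 = 318.2351 per 1,000.
1995: 0.2194×31.747 + 0.2406×456.394 + 0.2427×483.200 + 0.2973×24.172 = 241.2394 per 1,000.
Ratio = 318.2351 ÷ 241.2394 = 1.31917.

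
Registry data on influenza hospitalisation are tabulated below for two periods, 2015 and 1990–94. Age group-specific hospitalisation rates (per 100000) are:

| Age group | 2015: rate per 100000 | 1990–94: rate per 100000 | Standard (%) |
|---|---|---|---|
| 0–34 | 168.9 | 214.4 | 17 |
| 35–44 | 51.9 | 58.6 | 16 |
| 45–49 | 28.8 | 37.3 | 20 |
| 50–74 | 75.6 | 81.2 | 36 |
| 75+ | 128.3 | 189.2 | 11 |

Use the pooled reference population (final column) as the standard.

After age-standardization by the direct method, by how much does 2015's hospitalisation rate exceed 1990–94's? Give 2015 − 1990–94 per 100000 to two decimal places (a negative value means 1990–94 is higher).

Standard weights: 0.17, 0.16, 0.20, 0.36, 0.11.
2015: 0.1700×168.9 + 0.1600×51.9 + 0.2000×28.8 + 0.3600×75.6 + 0.1100×128.3 = 84.1060 per 100000.
1990–94: 0.1700×214.4 + 0.1600×58.6 + 0.2000×37.3 + 0.3600×81.2 + 0.1100×189.2 = 103.3280 per 100000.
Difference = 84.1060 − 103.3280 = -19.2220.

-19.22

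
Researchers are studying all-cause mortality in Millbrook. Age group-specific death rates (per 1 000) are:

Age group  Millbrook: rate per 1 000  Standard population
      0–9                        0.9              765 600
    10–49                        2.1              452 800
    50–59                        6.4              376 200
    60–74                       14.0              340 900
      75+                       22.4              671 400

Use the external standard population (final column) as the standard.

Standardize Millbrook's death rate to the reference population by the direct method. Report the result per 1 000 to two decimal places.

9.15

Standard total = 2 606 900; weights = 0.2937, 0.1737, 0.1443, 0.1308, 0.2575.
Standardized rate: 0.2937×0.9 + 0.1737×2.1 + 0.1443×6.4 + 0.1308×14.0 + 0.2575×22.4 = 9.1525 per 1 000.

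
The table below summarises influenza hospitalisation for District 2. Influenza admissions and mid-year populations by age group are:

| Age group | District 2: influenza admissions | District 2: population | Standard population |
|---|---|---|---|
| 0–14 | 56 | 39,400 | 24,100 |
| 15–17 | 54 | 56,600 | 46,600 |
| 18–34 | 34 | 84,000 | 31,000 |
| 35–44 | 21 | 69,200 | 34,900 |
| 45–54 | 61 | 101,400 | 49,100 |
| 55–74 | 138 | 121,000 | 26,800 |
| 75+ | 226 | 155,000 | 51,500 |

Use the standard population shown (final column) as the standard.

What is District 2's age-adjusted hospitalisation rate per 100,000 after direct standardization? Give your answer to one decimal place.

Age-specific rates per 100,000 for District 2: 142.13, 95.41, 40.48, 30.35, 60.16, 114.05, 145.81.
Standard total = 264,000; weights = 0.0913, 0.1765, 0.1174, 0.1322, 0.1860, 0.1015, 0.1951.
Standardized rate: 0.0913×142.13 + 0.1765×95.41 + 0.1174×40.48 + 0.1322×30.35 + 0.1860×60.16 + 0.1015×114.05 + 0.1951×145.81 = 89.7897 per 100,000.

89.8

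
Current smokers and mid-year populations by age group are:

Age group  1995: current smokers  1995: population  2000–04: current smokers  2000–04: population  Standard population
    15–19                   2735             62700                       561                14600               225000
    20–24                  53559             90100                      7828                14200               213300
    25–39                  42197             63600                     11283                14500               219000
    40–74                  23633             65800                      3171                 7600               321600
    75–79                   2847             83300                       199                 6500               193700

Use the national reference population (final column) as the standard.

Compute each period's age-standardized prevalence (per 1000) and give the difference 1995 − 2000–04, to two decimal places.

-27.90

Age-specific rates per 1000 for 1995: 43.620, 594.440, 663.475, 359.164, 34.178.
For 2000–04: 38.425, 551.268, 778.138, 417.237, 30.615.
Standard total = 1172600; weights = 0.1919, 0.1819, 0.1868, 0.2743, 0.1652.
1995: 0.1919×43.620 + 0.1819×594.440 + 0.1868×663.475 + 0.2743×359.164 + 0.1652×34.178 = 344.5650 per 1000.
2000–04: 0.1919×38.425 + 0.1819×551.268 + 0.1868×778.138 + 0.2743×417.237 + 0.1652×30.615 = 372.4686 per 1000.
Difference = 344.5650 − 372.4686 = -27.9036.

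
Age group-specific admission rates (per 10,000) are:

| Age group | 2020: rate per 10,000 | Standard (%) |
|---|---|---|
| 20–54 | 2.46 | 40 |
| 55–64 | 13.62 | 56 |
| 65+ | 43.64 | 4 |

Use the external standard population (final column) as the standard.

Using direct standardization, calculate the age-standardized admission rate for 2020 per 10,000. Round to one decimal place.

10.4

Standard weights: 0.40, 0.56, 0.04.
Standardized rate: 0.4000×2.46 + 0.5600×13.62 + 0.0400×43.64 = 10.3568 per 10,000.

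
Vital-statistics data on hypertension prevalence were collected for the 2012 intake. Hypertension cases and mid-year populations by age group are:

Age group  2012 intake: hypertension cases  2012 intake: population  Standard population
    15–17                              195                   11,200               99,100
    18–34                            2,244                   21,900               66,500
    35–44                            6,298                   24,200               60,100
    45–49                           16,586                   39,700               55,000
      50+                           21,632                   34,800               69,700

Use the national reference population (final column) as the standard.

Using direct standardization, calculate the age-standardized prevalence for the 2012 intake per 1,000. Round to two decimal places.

258.23

Age-specific rates per 1,000 for the 2012 intake: 17.411, 102.466, 260.248, 417.783, 621.609.
Standard total = 350,400; weights = 0.2828, 0.1898, 0.1715, 0.1570, 0.1989.
Standardized rate: 0.2828×17.411 + 0.1898×102.466 + 0.1715×260.248 + 0.1570×417.783 + 0.1989×621.609 = 258.2321 per 1,000.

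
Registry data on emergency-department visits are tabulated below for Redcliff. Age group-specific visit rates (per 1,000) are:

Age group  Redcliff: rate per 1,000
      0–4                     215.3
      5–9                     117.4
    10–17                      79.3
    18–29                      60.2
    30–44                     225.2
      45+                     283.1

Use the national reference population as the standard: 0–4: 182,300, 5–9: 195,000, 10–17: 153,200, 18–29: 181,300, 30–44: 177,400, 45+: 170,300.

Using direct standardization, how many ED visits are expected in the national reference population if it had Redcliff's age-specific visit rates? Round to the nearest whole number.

Expected ED visits = Σ (standard pop × age-specific rate ÷ 1,000)
= 182,300×215.3/1,000 + 195,000×117.4/1,000 + 153,200×79.3/1,000 + 181,300×60.2/1,000 + 177,400×225.2/1,000 + 170,300×283.1/1,000
= 39249.19 + 22893.00 + 12148.76 + 10914.26 + 39950.48 + 48211.93 = 173367.62.

173368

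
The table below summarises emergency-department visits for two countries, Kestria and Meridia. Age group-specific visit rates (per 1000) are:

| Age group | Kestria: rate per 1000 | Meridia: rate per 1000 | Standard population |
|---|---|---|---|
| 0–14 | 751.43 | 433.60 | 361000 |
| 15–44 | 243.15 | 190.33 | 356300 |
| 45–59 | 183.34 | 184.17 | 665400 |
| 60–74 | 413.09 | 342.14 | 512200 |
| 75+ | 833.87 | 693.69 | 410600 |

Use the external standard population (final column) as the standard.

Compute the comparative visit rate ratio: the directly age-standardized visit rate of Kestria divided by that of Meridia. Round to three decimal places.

1.281

Standard total = 2305500; weights = 0.1566, 0.1545, 0.2886, 0.2222, 0.1781.
Kestria: 0.1566×751.43 + 0.1545×243.15 + 0.2886×183.34 + 0.2222×413.09 + 0.1781×833.87 = 448.4349 per 1000.
Meridia: 0.1566×433.60 + 0.1545×190.33 + 0.2886×184.17 + 0.2222×342.14 + 0.1781×693.69 = 350.0170 per 1000.
Ratio = 448.4349 ÷ 350.0170 = 1.28118.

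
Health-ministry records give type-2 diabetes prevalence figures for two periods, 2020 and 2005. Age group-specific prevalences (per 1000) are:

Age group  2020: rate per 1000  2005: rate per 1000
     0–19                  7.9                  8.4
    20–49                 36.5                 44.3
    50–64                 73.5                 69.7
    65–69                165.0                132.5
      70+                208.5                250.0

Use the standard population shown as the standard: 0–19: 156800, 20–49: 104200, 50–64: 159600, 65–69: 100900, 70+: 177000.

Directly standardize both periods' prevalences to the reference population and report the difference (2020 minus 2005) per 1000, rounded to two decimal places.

-6.23

Standard total = 698500; weights = 0.2245, 0.1492, 0.2285, 0.1445, 0.2534.
2020: 0.2245×7.9 + 0.1492×36.5 + 0.2285×73.5 + 0.1445×165.0 + 0.2534×208.5 = 100.6809 per 1000.
2005: 0.2245×8.4 + 0.1492×44.3 + 0.2285×69.7 + 0.1445×132.5 + 0.2534×250.0 = 106.9099 per 1000.
Difference = 100.6809 − 106.9099 = -6.2290.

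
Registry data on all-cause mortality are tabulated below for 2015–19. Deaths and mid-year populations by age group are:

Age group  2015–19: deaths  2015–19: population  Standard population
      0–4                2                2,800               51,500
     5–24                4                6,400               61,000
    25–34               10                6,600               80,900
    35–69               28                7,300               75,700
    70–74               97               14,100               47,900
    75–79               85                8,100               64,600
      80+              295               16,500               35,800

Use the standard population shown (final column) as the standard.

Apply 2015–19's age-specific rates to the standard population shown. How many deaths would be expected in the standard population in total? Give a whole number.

Age-specific rates per 100,000 for 2015–19: 71.43, 62.50, 151.52, 383.56, 687.94, 1049.38, 1787.88.
Expected deaths = Σ (standard pop × age-specific rate ÷ 100,000)
= 51,500×71.43/100,000 + 61,000×62.50/100,000 + 80,900×151.52/100,000 + 75,700×383.56/100,000 + 47,900×687.94/100,000 + 64,600×1049.38/100,000 + 35,800×1787.88/100,000
= 36.79 + 38.12 + 122.58 + 290.36 + 329.52 + 677.90 + 640.06 = 2135.33.

2135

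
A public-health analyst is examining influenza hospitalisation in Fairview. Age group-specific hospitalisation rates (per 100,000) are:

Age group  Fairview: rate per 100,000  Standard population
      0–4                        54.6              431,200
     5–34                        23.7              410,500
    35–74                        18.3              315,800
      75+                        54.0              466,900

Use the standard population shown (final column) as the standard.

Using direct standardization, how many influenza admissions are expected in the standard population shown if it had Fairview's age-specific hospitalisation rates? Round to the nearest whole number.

Expected influenza admissions = Σ (standard pop × age-specific rate ÷ 100,000)
= 431,200×54.6/100,000 + 410,500×23.7/100,000 + 315,800×18.3/100,000 + 466,900×54.0/100,000
= 235.44 + 97.29 + 57.79 + 252.13 = 642.64.

643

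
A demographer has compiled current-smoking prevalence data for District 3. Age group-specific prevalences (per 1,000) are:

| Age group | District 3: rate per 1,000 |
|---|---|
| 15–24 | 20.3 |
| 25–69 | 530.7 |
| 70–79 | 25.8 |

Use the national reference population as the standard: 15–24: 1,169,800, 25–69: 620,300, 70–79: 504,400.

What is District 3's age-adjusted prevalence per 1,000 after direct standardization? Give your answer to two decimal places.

Standard total = 2,294,500; weights = 0.5098, 0.2703, 0.2198.
Standardized rate: 0.5098×20.3 + 0.2703×530.7 + 0.2198×25.8 = 159.4917 per 1,000.

159.49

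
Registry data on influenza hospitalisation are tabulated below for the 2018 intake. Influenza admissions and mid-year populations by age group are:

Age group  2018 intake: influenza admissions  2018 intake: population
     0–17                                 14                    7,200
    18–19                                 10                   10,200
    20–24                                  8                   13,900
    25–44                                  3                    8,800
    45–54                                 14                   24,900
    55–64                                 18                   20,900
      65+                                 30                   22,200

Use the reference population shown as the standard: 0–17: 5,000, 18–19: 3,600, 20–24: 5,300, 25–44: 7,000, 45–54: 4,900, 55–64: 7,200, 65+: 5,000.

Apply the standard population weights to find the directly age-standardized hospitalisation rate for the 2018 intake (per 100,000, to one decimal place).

Age-specific rates per 100,000 for the 2018 intake: 194.44, 98.04, 57.55, 34.09, 56.22, 86.12, 135.14.
Standard total = 38,000; weights = 0.1316, 0.0947, 0.1395, 0.1842, 0.1289, 0.1895, 0.1316.
Standardized rate: 0.1316×194.44 + 0.0947×98.04 + 0.1395×57.55 + 0.1842×34.09 + 0.1289×56.22 + 0.1895×86.12 + 0.1316×135.14 = 90.5292 per 100,000.

90.5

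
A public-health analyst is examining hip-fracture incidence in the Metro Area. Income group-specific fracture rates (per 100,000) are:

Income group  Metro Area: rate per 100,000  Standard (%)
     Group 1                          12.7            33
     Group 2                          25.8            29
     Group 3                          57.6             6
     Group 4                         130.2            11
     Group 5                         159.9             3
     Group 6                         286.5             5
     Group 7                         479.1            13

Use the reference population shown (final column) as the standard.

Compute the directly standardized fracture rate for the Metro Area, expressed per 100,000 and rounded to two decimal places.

Standard weights: 0.33, 0.29, 0.06, 0.11, 0.03, 0.05, 0.13.
Standardized rate: 0.3300×12.7 + 0.2900×25.8 + 0.0600×57.6 + 0.1100×130.2 + 0.0300×159.9 + 0.0500×286.5 + 0.1300×479.1 = 110.8560 per 100,000.

110.86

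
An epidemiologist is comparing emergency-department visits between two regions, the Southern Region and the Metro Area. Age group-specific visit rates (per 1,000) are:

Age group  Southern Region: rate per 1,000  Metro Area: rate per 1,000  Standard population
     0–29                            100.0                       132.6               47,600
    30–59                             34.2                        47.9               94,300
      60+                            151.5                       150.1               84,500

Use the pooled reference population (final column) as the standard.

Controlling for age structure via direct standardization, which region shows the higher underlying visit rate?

Standard total = 226,400; weights = 0.2102, 0.4165, 0.3732.
The Southern Region: 0.2102×100.0 + 0.4165×34.2 + 0.3732×151.5 = 91.8145 per 1,000.
The Metro Area: 0.2102×132.6 + 0.4165×47.9 + 0.3732×150.1 = 103.8524 per 1,000.

Metro Area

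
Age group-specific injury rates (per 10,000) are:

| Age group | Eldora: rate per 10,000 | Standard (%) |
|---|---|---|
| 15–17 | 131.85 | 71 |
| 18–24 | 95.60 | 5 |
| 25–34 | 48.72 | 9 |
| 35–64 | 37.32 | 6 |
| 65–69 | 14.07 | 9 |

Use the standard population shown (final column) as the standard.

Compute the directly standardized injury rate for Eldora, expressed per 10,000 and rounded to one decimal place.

Standard weights: 0.71, 0.05, 0.09, 0.06, 0.09.
Standardized rate: 0.7100×131.85 + 0.0500×95.60 + 0.0900×48.72 + 0.0600×37.32 + 0.0900×14.07 = 106.2838 per 10,000.

106.3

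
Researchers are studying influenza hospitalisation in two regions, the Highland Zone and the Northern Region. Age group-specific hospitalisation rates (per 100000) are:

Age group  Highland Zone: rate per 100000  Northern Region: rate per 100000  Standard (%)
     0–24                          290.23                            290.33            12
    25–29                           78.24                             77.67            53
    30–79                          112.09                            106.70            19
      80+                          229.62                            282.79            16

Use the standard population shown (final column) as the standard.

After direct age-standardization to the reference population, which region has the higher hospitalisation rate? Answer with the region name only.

Northern Region

Standard weights: 0.12, 0.53, 0.19, 0.16.
The Highland Zone: 0.1200×290.23 + 0.5300×78.24 + 0.1900×112.09 + 0.1600×229.62 = 134.3311 per 100000.
The Northern Region: 0.1200×290.33 + 0.5300×77.67 + 0.1900×106.70 + 0.1600×282.79 = 141.5241 per 100000.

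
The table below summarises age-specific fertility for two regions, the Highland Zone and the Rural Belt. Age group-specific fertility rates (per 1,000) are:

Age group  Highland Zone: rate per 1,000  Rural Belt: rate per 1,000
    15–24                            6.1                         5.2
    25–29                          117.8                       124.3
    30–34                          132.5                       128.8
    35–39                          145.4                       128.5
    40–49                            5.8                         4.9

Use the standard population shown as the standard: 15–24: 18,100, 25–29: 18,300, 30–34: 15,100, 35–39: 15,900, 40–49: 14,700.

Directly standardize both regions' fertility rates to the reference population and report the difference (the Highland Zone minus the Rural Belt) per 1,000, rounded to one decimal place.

Standard total = 82,100; weights = 0.2205, 0.2229, 0.1839, 0.1937, 0.1790.
The Highland Zone: 0.2205×6.1 + 0.2229×117.8 + 0.1839×132.5 + 0.1937×145.4 + 0.1790×5.8 = 81.1695 per 1,000.
The Rural Belt: 0.2205×5.2 + 0.2229×124.3 + 0.1839×128.8 + 0.1937×128.5 + 0.1790×4.9 = 78.3054 per 1,000.
Difference = 81.1695 − 78.3054 = 2.8642.

2.9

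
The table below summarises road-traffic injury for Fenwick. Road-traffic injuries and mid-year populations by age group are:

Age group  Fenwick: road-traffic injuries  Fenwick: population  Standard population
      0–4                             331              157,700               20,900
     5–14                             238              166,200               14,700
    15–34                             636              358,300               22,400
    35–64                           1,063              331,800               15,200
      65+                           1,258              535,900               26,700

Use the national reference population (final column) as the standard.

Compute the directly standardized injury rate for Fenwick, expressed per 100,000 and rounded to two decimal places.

Age-specific rates per 100,000 for Fenwick: 209.89, 143.20, 177.50, 320.37, 234.75.
Standard total = 99,900; weights = 0.2092, 0.1471, 0.2242, 0.1522, 0.2673.
Standardized rate: 0.2092×209.89 + 0.1471×143.20 + 0.2242×177.50 + 0.1522×320.37 + 0.2673×234.75 = 216.2692 per 100,000.

216.27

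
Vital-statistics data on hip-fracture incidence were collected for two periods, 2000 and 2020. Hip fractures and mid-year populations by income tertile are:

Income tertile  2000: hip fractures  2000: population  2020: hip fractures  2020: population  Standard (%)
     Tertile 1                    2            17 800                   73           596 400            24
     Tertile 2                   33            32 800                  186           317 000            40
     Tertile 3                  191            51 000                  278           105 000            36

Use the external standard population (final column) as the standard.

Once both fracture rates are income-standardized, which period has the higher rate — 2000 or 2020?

2000

Income-specific rates per 100 000 for 2000: 11.24, 100.61, 374.51.
For 2020: 12.24, 58.68, 264.76.
Standard weights: 0.24, 0.40, 0.36.
2000: 0.2400×11.24 + 0.4000×100.61 + 0.3600×374.51 = 177.7641 per 100 000.
2020: 0.2400×12.24 + 0.4000×58.68 + 0.3600×264.76 = 121.7219 per 100 000.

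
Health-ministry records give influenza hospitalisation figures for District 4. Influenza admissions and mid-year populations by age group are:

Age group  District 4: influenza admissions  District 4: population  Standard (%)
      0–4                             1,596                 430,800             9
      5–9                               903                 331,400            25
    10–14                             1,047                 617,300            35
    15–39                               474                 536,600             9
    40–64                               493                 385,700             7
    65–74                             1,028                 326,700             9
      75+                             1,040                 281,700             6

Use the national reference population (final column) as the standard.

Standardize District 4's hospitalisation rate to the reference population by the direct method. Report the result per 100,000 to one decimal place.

Age-specific rates per 100,000 for District 4: 370.47, 272.48, 169.61, 88.33, 127.82, 314.66, 369.19.
Standard weights: 0.09, 0.25, 0.35, 0.09, 0.07, 0.09, 0.06.
Standardized rate: 0.0900×370.47 + 0.2500×272.48 + 0.3500×169.61 + 0.0900×88.33 + 0.0700×127.82 + 0.0900×314.66 + 0.0600×369.19 = 228.1943 per 100,000.

228.2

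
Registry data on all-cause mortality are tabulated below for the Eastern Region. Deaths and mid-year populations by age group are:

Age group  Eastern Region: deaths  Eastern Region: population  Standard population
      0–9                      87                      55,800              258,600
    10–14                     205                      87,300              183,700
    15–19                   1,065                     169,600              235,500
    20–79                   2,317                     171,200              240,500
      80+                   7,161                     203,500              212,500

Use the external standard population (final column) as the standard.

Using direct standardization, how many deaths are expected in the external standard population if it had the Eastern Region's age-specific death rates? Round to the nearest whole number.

13046

Age-specific rates per 1,000 for the Eastern Region: 1.559, 2.348, 6.279, 13.534, 35.189.
Expected deaths = Σ (standard pop × age-specific rate ÷ 1,000)
= 258,600×1.559/1,000 + 183,700×2.348/1,000 + 235,500×6.279/1,000 + 240,500×13.534/1,000 + 212,500×35.189/1,000
= 403.19 + 431.37 + 1478.82 + 3254.90 + 7477.70 = 13045.98.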